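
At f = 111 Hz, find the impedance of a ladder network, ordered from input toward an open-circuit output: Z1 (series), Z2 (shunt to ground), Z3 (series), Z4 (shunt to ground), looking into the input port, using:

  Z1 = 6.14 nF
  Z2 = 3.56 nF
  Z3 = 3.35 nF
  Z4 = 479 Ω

Step 1 — Angular frequency: ω = 2π·f = 2π·111 = 697.4 rad/s.
Step 2 — Component impedances:
  Z1: Z = 1/(jωC) = -j/(ω·C) = 0 - j2.335e+05 Ω
  Z2: Z = 1/(jωC) = -j/(ω·C) = 0 - j4.028e+05 Ω
  Z3: Z = 1/(jωC) = -j/(ω·C) = 0 - j4.28e+05 Ω
  Z4: Z = R = 479 Ω
Step 3 — Ladder network (open output): work backward from the far end, alternating series and parallel combinations. Z_in = 112.6 - j4.41e+05 Ω = 4.41e+05∠-90.0° Ω.

Z = 112.6 - j4.41e+05 Ω = 4.41e+05∠-90.0° Ω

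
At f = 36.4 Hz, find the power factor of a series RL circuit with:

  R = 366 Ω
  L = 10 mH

Step 1 — Angular frequency: ω = 2π·f = 2π·36.4 = 228.7 rad/s.
Step 2 — Component impedances:
  R: Z = R = 366 Ω
  L: Z = jωL = j·228.7·0.01 = 0 + j2.287 Ω
Step 3 — Series combination: Z_total = R + L = 366 + j2.287 Ω = 366∠0.4° Ω.
Step 4 — Power factor: PF = cos(φ) = Re(Z)/|Z| = 366/366 = 1.
Step 5 — Type: Im(Z) = 2.287 ⇒ lagging (phase φ = 0.4°).

PF = 1 (lagging, φ = 0.4°)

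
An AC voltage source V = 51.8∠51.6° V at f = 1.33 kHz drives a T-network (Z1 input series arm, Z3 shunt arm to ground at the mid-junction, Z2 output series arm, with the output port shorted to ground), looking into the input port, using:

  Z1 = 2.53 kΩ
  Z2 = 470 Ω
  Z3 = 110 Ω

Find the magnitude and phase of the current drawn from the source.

Step 1 — Angular frequency: ω = 2π·f = 2π·1330 = 8357 rad/s.
Step 2 — Component impedances:
  Z1: Z = R = 2530 Ω
  Z2: Z = R = 470 Ω
  Z3: Z = R = 110 Ω
Step 3 — With the output port shorted to ground, the output series arm Z2 runs from the junction to ground; the shunt arm Z3 also runs from the junction to ground. They appear in parallel: Z3 || Z2 = 89.14 Ω.
Step 4 — Series with input arm Z1: Z_in = Z1 + (Z3 || Z2) = 2619 Ω = 2619∠0.0° Ω.
Step 5 — Source phasor: V = 51.8∠51.6° V = 32.18 + j40.6 V.
Step 6 — Ohm's law: I = V / Z_total = (32.18 + j40.6) / (2619) = 0.01228 + j0.0155 A.
Step 7 — Convert to polar: |I| = 0.01978 A, ∠I = 51.6°.

I = 0.01978∠51.6° A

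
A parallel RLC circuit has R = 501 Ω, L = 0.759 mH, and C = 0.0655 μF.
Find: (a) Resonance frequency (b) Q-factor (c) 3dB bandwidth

Step 1 — Resonance: ω₀ = 1/√(LC) = 1/√(0.000759·6.55e-08) = 1.418e+05 rad/s.
Step 2 — f₀ = ω₀/(2π) = 2.257e+04 Hz.
Step 3 — Parallel Q: Q = R/(ω₀L) = 501/(1.418e+05·0.000759) = 4.654.
Step 4 — Bandwidth: Δω = ω₀/Q = 3.047e+04 rad/s; BW = Δω/(2π) = 4850 Hz.

(a) f₀ = 2.257e+04 Hz  (b) Q = 4.654  (c) BW = 4850 Hz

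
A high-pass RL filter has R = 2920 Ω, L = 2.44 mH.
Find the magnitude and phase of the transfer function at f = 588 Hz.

Step 1 — Angular frequency: ω = 2π·588 = 3695 rad/s.
Step 2 — Transfer function: H(jω) = jωL/(R + jωL).
Step 3 — Numerator jωL = j·9.015; denominator R + jωL = 2920 + j9.015.
Step 4 — H = 9.531e-06 + j0.003087.
Step 5 — Magnitude: |H| = 0.003087 (-50.2 dB); phase: φ = 89.8°.

|H| = 0.003087 (-50.2 dB), φ = 89.8°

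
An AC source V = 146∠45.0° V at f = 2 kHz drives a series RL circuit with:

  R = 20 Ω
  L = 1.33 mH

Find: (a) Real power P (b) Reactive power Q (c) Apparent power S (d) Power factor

Step 1 — Angular frequency: ω = 2π·f = 2π·2000 = 1.257e+04 rad/s.
Step 2 — Component impedances:
  R: Z = R = 20 Ω
  L: Z = jωL = j·1.257e+04·0.00133 = 0 + j16.71 Ω
Step 3 — Series combination: Z_total = R + L = 20 + j16.71 Ω = 26.06∠39.9° Ω.
Step 4 — Source phasor: V = 146∠45.0° V = 103.2 + j103.2 V.
Step 5 — Current: I = V / Z = 5.579 + j0.4995 A = 5.602∠5.1° A.
Step 6 — Complex power: S = V·I* = 627.6 + j524.4 VA.
Step 7 — Real power: P = Re(S) = 627.6 W.
Step 8 — Reactive power: Q = Im(S) = 524.4 VAR.
Step 9 — Apparent power: |S| = 817.8 VA.
Step 10 — Power factor: PF = P/|S| = 0.7673 (lagging).

(a) P = 627.6 W  (b) Q = 524.4 VAR  (c) S = 817.8 VA  (d) PF = 0.7673 (lagging)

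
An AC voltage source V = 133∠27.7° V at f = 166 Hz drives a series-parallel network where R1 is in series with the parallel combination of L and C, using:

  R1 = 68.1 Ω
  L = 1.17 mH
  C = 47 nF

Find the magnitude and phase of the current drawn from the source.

Step 1 — Angular frequency: ω = 2π·f = 2π·166 = 1043 rad/s.
Step 2 — Component impedances:
  R1: Z = R = 68.1 Ω
  L: Z = jωL = j·1043·0.00117 = 0 + j1.22 Ω
  C: Z = 1/(jωC) = -j/(ω·C) = 0 - j2.04e+04 Ω
Step 3 — Parallel branch: L || C = 1/(1/L + 1/C) = 0 + j1.22 Ω.
Step 4 — Series with R1: Z_total = R1 + (L || C) = 68.1 + j1.22 Ω = 68.11∠1.0° Ω.
Step 5 — Source phasor: V = 133∠27.7° V = 117.8 + j61.82 V.
Step 6 — Ohm's law: I = V / Z_total = (117.8 + j61.82) / (68.1 + j1.22) = 1.745 + j0.8766 A.
Step 7 — Convert to polar: |I| = 1.953 A, ∠I = 26.7°.

I = 1.953∠26.7° A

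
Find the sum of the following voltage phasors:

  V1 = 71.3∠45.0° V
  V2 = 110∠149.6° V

Step 1 — Convert each phasor to rectangular form:
  V1 = 71.3·(cos(45.0°) + j·sin(45.0°)) = 50.42 + j50.42 V
  V2 = 110·(cos(149.6°) + j·sin(149.6°)) = -94.88 + j55.66 V
Step 2 — Sum components: V_total = -44.46 + j106.1 V.
Step 3 — Convert to polar: |V_total| = 115 V, ∠V_total = 112.7°.

V_total = 115∠112.7° V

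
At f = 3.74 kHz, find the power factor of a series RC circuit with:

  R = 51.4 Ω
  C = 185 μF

Step 1 — Angular frequency: ω = 2π·f = 2π·3740 = 2.35e+04 rad/s.
Step 2 — Component impedances:
  R: Z = R = 51.4 Ω
  C: Z = 1/(jωC) = -j/(ω·C) = 0 - j0.23 Ω
Step 3 — Series combination: Z_total = R + C = 51.4 - j0.23 Ω = 51.4∠-0.3° Ω.
Step 4 — Power factor: PF = cos(φ) = Re(Z)/|Z| = 51.4/51.4 = 1.
Step 5 — Type: Im(Z) = -0.23 ⇒ leading (phase φ = -0.3°).

PF = 1 (leading, φ = -0.3°)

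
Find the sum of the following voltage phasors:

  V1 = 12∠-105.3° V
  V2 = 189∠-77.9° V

Step 1 — Convert each phasor to rectangular form:
  V1 = 12·(cos(-105.3°) + j·sin(-105.3°)) = -3.166 - j11.57 V
  V2 = 189·(cos(-77.9°) + j·sin(-77.9°)) = 39.62 - j184.8 V
Step 2 — Sum components: V_total = 36.45 - j196.4 V.
Step 3 — Convert to polar: |V_total| = 199.7 V, ∠V_total = -79.5°.

V_total = 199.7∠-79.5° V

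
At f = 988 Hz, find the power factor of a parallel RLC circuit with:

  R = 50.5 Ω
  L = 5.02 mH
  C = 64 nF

Step 1 — Angular frequency: ω = 2π·f = 2π·988 = 6208 rad/s.
Step 2 — Component impedances:
  R: Z = R = 50.5 Ω
  L: Z = jωL = j·6208·0.00502 = 0 + j31.16 Ω
  C: Z = 1/(jωC) = -j/(ω·C) = 0 - j2517 Ω
Step 3 — Parallel combination: 1/Z_total = 1/R + 1/L + 1/C; Z_total = 14.18 + j22.69 Ω = 26.76∠58.0° Ω.
Step 4 — Power factor: PF = cos(φ) = Re(Z)/|Z| = 14.18/26.76 = 0.5299.
Step 5 — Type: Im(Z) = 22.69 ⇒ lagging (phase φ = 58.0°).

PF = 0.5299 (lagging, φ = 58.0°)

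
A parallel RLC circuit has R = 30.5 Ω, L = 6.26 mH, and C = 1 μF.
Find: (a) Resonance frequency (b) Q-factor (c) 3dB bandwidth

Step 1 — Resonance: ω₀ = 1/√(LC) = 1/√(0.00626·1e-06) = 1.264e+04 rad/s.
Step 2 — f₀ = ω₀/(2π) = 2012 Hz.
Step 3 — Parallel Q: Q = R/(ω₀L) = 30.5/(1.264e+04·0.00626) = 0.3855.
Step 4 — Bandwidth: Δω = ω₀/Q = 3.279e+04 rad/s; BW = Δω/(2π) = 5218 Hz.

(a) f₀ = 2012 Hz  (b) Q = 0.3855  (c) BW = 5218 Hz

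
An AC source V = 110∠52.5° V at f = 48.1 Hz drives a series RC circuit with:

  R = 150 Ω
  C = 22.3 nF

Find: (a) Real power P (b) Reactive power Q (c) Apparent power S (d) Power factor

Step 1 — Angular frequency: ω = 2π·f = 2π·48.1 = 302.2 rad/s.
Step 2 — Component impedances:
  R: Z = R = 150 Ω
  C: Z = 1/(jωC) = -j/(ω·C) = 0 - j1.484e+05 Ω
Step 3 — Series combination: Z_total = R + C = 150 - j1.484e+05 Ω = 1.484e+05∠-89.9° Ω.
Step 4 — Source phasor: V = 110∠52.5° V = 66.96 + j87.27 V.
Step 5 — Current: I = V / Z = -0.0005877 + j0.0004519 A = 0.0007413∠142.4° A.
Step 6 — Complex power: S = V·I* = 8.244e-05 - j0.08155 VA.
Step 7 — Real power: P = Re(S) = 8.244e-05 W.
Step 8 — Reactive power: Q = Im(S) = -0.08155 VAR.
Step 9 — Apparent power: |S| = 0.08155 VA.
Step 10 — Power factor: PF = P/|S| = 0.001011 (leading).

(a) P = 8.244e-05 W  (b) Q = -0.08155 VAR  (c) S = 0.08155 VA  (d) PF = 0.001011 (leading)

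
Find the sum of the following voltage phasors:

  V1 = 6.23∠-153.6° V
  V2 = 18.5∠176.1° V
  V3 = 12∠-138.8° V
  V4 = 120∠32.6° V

Step 1 — Convert each phasor to rectangular form:
  V1 = 6.23·(cos(-153.6°) + j·sin(-153.6°)) = -5.58 - j2.77 V
  V2 = 18.5·(cos(176.1°) + j·sin(176.1°)) = -18.46 + j1.258 V
  V3 = 12·(cos(-138.8°) + j·sin(-138.8°)) = -9.029 - j7.904 V
  V4 = 120·(cos(32.6°) + j·sin(32.6°)) = 101.1 + j64.65 V
Step 2 — Sum components: V_total = 68.03 + j55.24 V.
Step 3 — Convert to polar: |V_total| = 87.63 V, ∠V_total = 39.1°.

V_total = 87.63∠39.1° V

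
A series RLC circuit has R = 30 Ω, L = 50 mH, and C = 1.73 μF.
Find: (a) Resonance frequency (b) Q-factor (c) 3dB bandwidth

Step 1 — Resonance: ω₀ = 1/√(LC) = 1/√(0.05·1.73e-06) = 3400 rad/s.
Step 2 — f₀ = ω₀/(2π) = 541.1 Hz.
Step 3 — Series Q: Q = ω₀L/R = 3400·0.05/30 = 5.667.
Step 4 — Bandwidth: Δω = ω₀/Q = 600 rad/s; BW = Δω/(2π) = 95.49 Hz.

(a) f₀ = 541.1 Hz  (b) Q = 5.667  (c) BW = 95.49 Hz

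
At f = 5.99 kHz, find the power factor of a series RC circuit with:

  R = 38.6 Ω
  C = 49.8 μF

Step 1 — Angular frequency: ω = 2π·f = 2π·5990 = 3.764e+04 rad/s.
Step 2 — Component impedances:
  R: Z = R = 38.6 Ω
  C: Z = 1/(jωC) = -j/(ω·C) = 0 - j0.5335 Ω
Step 3 — Series combination: Z_total = R + C = 38.6 - j0.5335 Ω = 38.6∠-0.8° Ω.
Step 4 — Power factor: PF = cos(φ) = Re(Z)/|Z| = 38.6/38.604 = 0.9999.
Step 5 — Type: Im(Z) = -0.5335 ⇒ leading (phase φ = -0.8°).

PF = 0.9999 (leading, φ = -0.8°)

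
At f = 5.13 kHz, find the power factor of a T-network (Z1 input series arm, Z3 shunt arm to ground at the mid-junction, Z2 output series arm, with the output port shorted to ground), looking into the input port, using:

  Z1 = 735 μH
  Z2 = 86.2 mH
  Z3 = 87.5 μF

Step 1 — Angular frequency: ω = 2π·f = 2π·5130 = 3.223e+04 rad/s.
Step 2 — Component impedances:
  Z1: Z = jωL = j·3.223e+04·0.000735 = 0 + j23.69 Ω
  Z2: Z = jωL = j·3.223e+04·0.0862 = 0 + j2778 Ω
  Z3: Z = 1/(jωC) = -j/(ω·C) = 0 - j0.3546 Ω
Step 3 — With the output port shorted to ground, the output series arm Z2 runs from the junction to ground; the shunt arm Z3 also runs from the junction to ground. They appear in parallel: Z3 || Z2 = 0 - j0.3546 Ω.
Step 4 — Series with input arm Z1: Z_in = Z1 + (Z3 || Z2) = 0 + j23.34 Ω = 23.34∠90.0° Ω.
Step 5 — Power factor: PF = cos(φ) = Re(Z)/|Z| = 0/23.34 = 0.
Step 6 — Type: Im(Z) = 23.34 ⇒ lagging (phase φ = 90.0°).

PF = 0 (lagging, φ = 90.0°)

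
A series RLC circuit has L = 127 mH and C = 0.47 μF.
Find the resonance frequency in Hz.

Step 1 — Resonance condition Im(Z)=0 gives ω₀ = 1/√(LC).
Step 2 — ω₀ = 1/√(0.127·4.7e-07) = 4093 rad/s.
Step 3 — f₀ = ω₀/(2π) = 651.4 Hz.

f₀ = 651.4 Hz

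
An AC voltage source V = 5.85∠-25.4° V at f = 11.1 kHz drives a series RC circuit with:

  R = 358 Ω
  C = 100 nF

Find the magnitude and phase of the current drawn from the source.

Step 1 — Angular frequency: ω = 2π·f = 2π·1.11e+04 = 6.974e+04 rad/s.
Step 2 — Component impedances:
  R: Z = R = 358 Ω
  C: Z = 1/(jωC) = -j/(ω·C) = 0 - j143.4 Ω
Step 3 — Series combination: Z_total = R + C = 358 - j143.4 Ω = 385.6∠-21.8° Ω.
Step 4 — Source phasor: V = 5.85∠-25.4° V = 5.285 - j2.509 V.
Step 5 — Ohm's law: I = V / Z_total = (5.285 - j2.509) / (358 - j143.4) = 0.01514 - j0.0009455 A.
Step 6 — Convert to polar: |I| = 0.01517 A, ∠I = -3.6°.

I = 0.01517∠-3.6° A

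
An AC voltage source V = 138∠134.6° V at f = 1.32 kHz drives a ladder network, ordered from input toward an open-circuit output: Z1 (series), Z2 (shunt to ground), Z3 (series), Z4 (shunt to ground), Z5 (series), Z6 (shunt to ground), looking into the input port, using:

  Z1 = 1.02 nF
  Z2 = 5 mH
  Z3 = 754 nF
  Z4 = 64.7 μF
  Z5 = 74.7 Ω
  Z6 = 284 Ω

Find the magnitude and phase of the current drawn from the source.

Step 1 — Angular frequency: ω = 2π·f = 2π·1320 = 8294 rad/s.
Step 2 — Component impedances:
  Z1: Z = 1/(jωC) = -j/(ω·C) = 0 - j1.182e+05 Ω
  Z2: Z = jωL = j·8294·0.005 = 0 + j41.47 Ω
  Z3: Z = 1/(jωC) = -j/(ω·C) = 0 - j159.9 Ω
  Z4: Z = 1/(jωC) = -j/(ω·C) = 0 - j1.864 Ω
  Z5: Z = R = 74.7 Ω
  Z6: Z = R = 284 Ω
Step 3 — Ladder network (open output): work backward from the far end, alternating series and parallel combinations. Z_in = 0.00115 - j1.182e+05 Ω = 1.182e+05∠-90.0° Ω.
Step 4 — Source phasor: V = 138∠134.6° V = -96.9 + j98.26 V.
Step 5 — Ohm's law: I = V / Z_total = (-96.9 + j98.26) / (0.00115 - j1.182e+05) = -0.0008316 - j0.0008201 A.
Step 6 — Convert to polar: |I| = 0.001168 A, ∠I = -135.4°.

I = 0.001168∠-135.4° A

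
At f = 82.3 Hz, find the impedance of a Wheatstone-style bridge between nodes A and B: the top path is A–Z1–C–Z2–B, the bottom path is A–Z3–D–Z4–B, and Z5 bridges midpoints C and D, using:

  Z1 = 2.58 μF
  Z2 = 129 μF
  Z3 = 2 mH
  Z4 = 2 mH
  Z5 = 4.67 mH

Step 1 — Angular frequency: ω = 2π·f = 2π·82.3 = 517.1 rad/s.
Step 2 — Component impedances:
  Z1: Z = 1/(jωC) = -j/(ω·C) = 0 - j749.5 Ω
  Z2: Z = 1/(jωC) = -j/(ω·C) = 0 - j14.99 Ω
  Z3: Z = jωL = j·517.1·0.002 = 0 + j1.034 Ω
  Z4: Z = jωL = j·517.1·0.002 = 0 + j1.034 Ω
  Z5: Z = jωL = j·517.1·0.00467 = 0 + j2.415 Ω
Step 3 — Bridge requires nodal analysis (the Z5 bridge couples midpoints C and D, so the two paths cannot be reduced to a simple series/parallel combination). Setting node B to ground and injecting 1 A at node A, the 3-node admittance system at A, C, D solves to V_A = Z_AB = 0 + j2.162 Ω = 2.162∠90.0° Ω.

Z = 0 + j2.162 Ω = 2.162∠90.0° Ω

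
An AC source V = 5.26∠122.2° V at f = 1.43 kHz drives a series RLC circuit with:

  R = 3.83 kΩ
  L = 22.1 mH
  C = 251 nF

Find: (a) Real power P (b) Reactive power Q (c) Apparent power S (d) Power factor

Step 1 — Angular frequency: ω = 2π·f = 2π·1430 = 8985 rad/s.
Step 2 — Component impedances:
  R: Z = R = 3830 Ω
  L: Z = jωL = j·8985·0.0221 = 0 + j198.6 Ω
  C: Z = 1/(jωC) = -j/(ω·C) = 0 - j443.4 Ω
Step 3 — Series combination: Z_total = R + L + C = 3830 - j244.8 Ω = 3838∠-3.7° Ω.
Step 4 — Source phasor: V = 5.26∠122.2° V = -2.803 + j4.451 V.
Step 5 — Current: I = V / Z = -0.0008028 + j0.001111 A = 0.001371∠125.9° A.
Step 6 — Complex power: S = V·I* = 0.007195 - j0.0004599 VA.
Step 7 — Real power: P = Re(S) = 0.007195 W.
Step 8 — Reactive power: Q = Im(S) = -0.0004599 VAR.
Step 9 — Apparent power: |S| = 0.007209 VA.
Step 10 — Power factor: PF = P/|S| = 0.998 (leading).

(a) P = 0.007195 W  (b) Q = -0.0004599 VAR  (c) S = 0.007209 VA  (d) PF = 0.998 (leading)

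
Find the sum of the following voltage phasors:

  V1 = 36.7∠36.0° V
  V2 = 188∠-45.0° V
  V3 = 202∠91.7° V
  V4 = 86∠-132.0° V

Step 1 — Convert each phasor to rectangular form:
  V1 = 36.7·(cos(36.0°) + j·sin(36.0°)) = 29.69 + j21.57 V
  V2 = 188·(cos(-45.0°) + j·sin(-45.0°)) = 132.9 - j132.9 V
  V3 = 202·(cos(91.7°) + j·sin(91.7°)) = -5.993 + j201.9 V
  V4 = 86·(cos(-132.0°) + j·sin(-132.0°)) = -57.55 - j63.91 V
Step 2 — Sum components: V_total = 99.09 + j26.64 V.
Step 3 — Convert to polar: |V_total| = 102.6 V, ∠V_total = 15.0°.

V_total = 102.6∠15.0° V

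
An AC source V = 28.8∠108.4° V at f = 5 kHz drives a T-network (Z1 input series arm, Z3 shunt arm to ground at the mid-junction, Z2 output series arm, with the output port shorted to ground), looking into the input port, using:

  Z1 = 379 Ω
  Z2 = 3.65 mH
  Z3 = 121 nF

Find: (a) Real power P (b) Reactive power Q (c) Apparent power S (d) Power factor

Step 1 — Angular frequency: ω = 2π·f = 2π·5000 = 3.142e+04 rad/s.
Step 2 — Component impedances:
  Z1: Z = R = 379 Ω
  Z2: Z = jωL = j·3.142e+04·0.00365 = 0 + j114.7 Ω
  Z3: Z = 1/(jωC) = -j/(ω·C) = 0 - j263.1 Ω
Step 3 — With the output port shorted to ground, the output series arm Z2 runs from the junction to ground; the shunt arm Z3 also runs from the junction to ground. They appear in parallel: Z3 || Z2 = 0 + j203.3 Ω.
Step 4 — Series with input arm Z1: Z_in = Z1 + (Z3 || Z2) = 379 + j203.3 Ω = 430.1∠28.2° Ω.
Step 5 — Source phasor: V = 28.8∠108.4° V = -9.091 + j27.33 V.
Step 6 — Current: I = V / Z = 0.01141 + j0.06599 A = 0.06697∠80.2° A.
Step 7 — Complex power: S = V·I* = 1.7 + j0.9116 VA.
Step 8 — Real power: P = Re(S) = 1.7 W.
Step 9 — Reactive power: Q = Im(S) = 0.9116 VAR.
Step 10 — Apparent power: |S| = 1.929 VA.
Step 11 — Power factor: PF = P/|S| = 0.8813 (lagging).

(a) P = 1.7 W  (b) Q = 0.9116 VAR  (c) S = 1.929 VA  (d) PF = 0.8813 (lagging)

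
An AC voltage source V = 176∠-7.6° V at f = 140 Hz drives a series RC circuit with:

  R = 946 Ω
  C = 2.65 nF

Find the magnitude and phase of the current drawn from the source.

Step 1 — Angular frequency: ω = 2π·f = 2π·140 = 879.6 rad/s.
Step 2 — Component impedances:
  R: Z = R = 946 Ω
  C: Z = 1/(jωC) = -j/(ω·C) = 0 - j4.29e+05 Ω
Step 3 — Series combination: Z_total = R + C = 946 - j4.29e+05 Ω = 4.29e+05∠-89.9° Ω.
Step 4 — Source phasor: V = 176∠-7.6° V = 174.5 - j23.28 V.
Step 5 — Ohm's law: I = V / Z_total = (174.5 - j23.28) / (946 - j4.29e+05) = 5.516e-05 + j0.0004065 A.
Step 6 — Convert to polar: |I| = 0.0004103 A, ∠I = 82.3°.

I = 0.0004103∠82.3° A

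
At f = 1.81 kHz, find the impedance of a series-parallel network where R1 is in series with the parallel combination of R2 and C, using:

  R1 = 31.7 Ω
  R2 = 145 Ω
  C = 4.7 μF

Step 1 — Angular frequency: ω = 2π·f = 2π·1810 = 1.137e+04 rad/s.
Step 2 — Component impedances:
  R1: Z = R = 31.7 Ω
  R2: Z = R = 145 Ω
  C: Z = 1/(jωC) = -j/(ω·C) = 0 - j18.71 Ω
Step 3 — Parallel branch: R2 || C = 1/(1/R2 + 1/C) = 2.374 - j18.4 Ω.
Step 4 — Series with R1: Z_total = R1 + (R2 || C) = 34.07 - j18.4 Ω = 38.73∠-28.4° Ω.

Z = 34.07 - j18.4 Ω = 38.73∠-28.4° Ω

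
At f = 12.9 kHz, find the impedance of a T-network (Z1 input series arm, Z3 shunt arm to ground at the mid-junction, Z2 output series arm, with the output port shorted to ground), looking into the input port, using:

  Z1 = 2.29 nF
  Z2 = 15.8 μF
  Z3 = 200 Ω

Step 1 — Angular frequency: ω = 2π·f = 2π·1.29e+04 = 8.105e+04 rad/s.
Step 2 — Component impedances:
  Z1: Z = 1/(jωC) = -j/(ω·C) = 0 - j5388 Ω
  Z2: Z = 1/(jωC) = -j/(ω·C) = 0 - j0.7809 Ω
  Z3: Z = R = 200 Ω
Step 3 — With the output port shorted to ground, the output series arm Z2 runs from the junction to ground; the shunt arm Z3 also runs from the junction to ground. They appear in parallel: Z3 || Z2 = 0.003049 - j0.7808 Ω.
Step 4 — Series with input arm Z1: Z_in = Z1 + (Z3 || Z2) = 0.003049 - j5388 Ω = 5388∠-90.0° Ω.

Z = 0.003049 - j5388 Ω = 5388∠-90.0° Ω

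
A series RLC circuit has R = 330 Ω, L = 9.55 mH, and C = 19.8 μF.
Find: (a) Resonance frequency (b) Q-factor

Step 1 — Resonance condition Im(Z)=0 gives ω₀ = 1/√(LC).
Step 2 — ω₀ = 1/√(0.00955·1.98e-05) = 2300 rad/s.
Step 3 — f₀ = ω₀/(2π) = 366 Hz.
Step 4 — Series Q: Q = ω₀L/R = 2300·0.00955/330 = 0.06655.

(a) f₀ = 366 Hz  (b) Q = 0.06655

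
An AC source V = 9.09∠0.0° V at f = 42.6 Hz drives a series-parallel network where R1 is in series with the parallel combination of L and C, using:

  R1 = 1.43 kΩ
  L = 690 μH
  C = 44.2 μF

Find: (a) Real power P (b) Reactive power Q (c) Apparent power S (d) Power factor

Step 1 — Angular frequency: ω = 2π·f = 2π·42.6 = 267.7 rad/s.
Step 2 — Component impedances:
  R1: Z = R = 1430 Ω
  L: Z = jωL = j·267.7·0.00069 = 0 + j0.1847 Ω
  C: Z = 1/(jωC) = -j/(ω·C) = 0 - j84.53 Ω
Step 3 — Parallel branch: L || C = 1/(1/L + 1/C) = 0 + j0.1851 Ω.
Step 4 — Series with R1: Z_total = R1 + (L || C) = 1430 + j0.1851 Ω = 1430∠0.0° Ω.
Step 5 — Source phasor: V = 9.09∠0.0° V = 9.09 V.
Step 6 — Current: I = V / Z = 0.006357 - j8.228e-07 A = 0.006357∠-0.0° A.
Step 7 — Complex power: S = V·I* = 0.05778 + j7.479e-06 VA.
Step 8 — Real power: P = Re(S) = 0.05778 W.
Step 9 — Reactive power: Q = Im(S) = 7.479e-06 VAR.
Step 10 — Apparent power: |S| = 0.05778 VA.
Step 11 — Power factor: PF = P/|S| = 1 (lagging).

(a) P = 0.05778 W  (b) Q = 7.479e-06 VAR  (c) S = 0.05778 VA  (d) PF = 1 (lagging)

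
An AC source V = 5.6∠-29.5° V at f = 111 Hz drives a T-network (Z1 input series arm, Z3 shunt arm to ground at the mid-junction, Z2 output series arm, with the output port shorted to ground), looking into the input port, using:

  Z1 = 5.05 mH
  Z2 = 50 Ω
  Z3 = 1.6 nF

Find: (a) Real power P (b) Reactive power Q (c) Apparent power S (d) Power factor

Step 1 — Angular frequency: ω = 2π·f = 2π·111 = 697.4 rad/s.
Step 2 — Component impedances:
  Z1: Z = jωL = j·697.4·0.00505 = 0 + j3.522 Ω
  Z2: Z = R = 50 Ω
  Z3: Z = 1/(jωC) = -j/(ω·C) = 0 - j8.961e+05 Ω
Step 3 — With the output port shorted to ground, the output series arm Z2 runs from the junction to ground; the shunt arm Z3 also runs from the junction to ground. They appear in parallel: Z3 || Z2 = 50 - j0.00279 Ω.
Step 4 — Series with input arm Z1: Z_in = Z1 + (Z3 || Z2) = 50 + j3.519 Ω = 50.12∠4.0° Ω.
Step 5 — Source phasor: V = 5.6∠-29.5° V = 4.874 - j2.758 V.
Step 6 — Current: I = V / Z = 0.09314 - j0.06171 A = 0.1117∠-33.5° A.
Step 7 — Complex power: S = V·I* = 0.6241 + j0.04393 VA.
Step 8 — Real power: P = Re(S) = 0.6241 W.
Step 9 — Reactive power: Q = Im(S) = 0.04393 VAR.
Step 10 — Apparent power: |S| = 0.6257 VA.
Step 11 — Power factor: PF = P/|S| = 0.9975 (lagging).

(a) P = 0.6241 W  (b) Q = 0.04393 VAR  (c) S = 0.6257 VA  (d) PF = 0.9975 (lagging)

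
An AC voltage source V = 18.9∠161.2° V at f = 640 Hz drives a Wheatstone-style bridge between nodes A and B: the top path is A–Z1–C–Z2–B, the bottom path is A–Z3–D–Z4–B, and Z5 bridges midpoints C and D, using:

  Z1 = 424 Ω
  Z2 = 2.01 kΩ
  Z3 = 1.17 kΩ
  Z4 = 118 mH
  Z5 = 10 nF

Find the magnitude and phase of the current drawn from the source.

Step 1 — Angular frequency: ω = 2π·f = 2π·640 = 4021 rad/s.
Step 2 — Component impedances:
  Z1: Z = R = 424 Ω
  Z2: Z = R = 2010 Ω
  Z3: Z = R = 1170 Ω
  Z4: Z = jωL = j·4021·0.118 = 0 + j474.5 Ω
  Z5: Z = 1/(jωC) = -j/(ω·C) = 0 - j2.487e+04 Ω
Step 3 — Bridge requires nodal analysis (the Z5 bridge couples midpoints C and D, so the two paths cannot be reduced to a simple series/parallel combination). Setting node B to ground and injecting 1 A at node A, the 3-node admittance system at A, C, D solves to V_A = Z_AB = 810.5 + j197.6 Ω = 834.2∠13.7° Ω.
Step 4 — Source phasor: V = 18.9∠161.2° V = -17.89 + j6.091 V.
Step 5 — Ohm's law: I = V / Z_total = (-17.89 + j6.091) / (810.5 + j197.6) = -0.01911 + j0.01217 A.
Step 6 — Convert to polar: |I| = 0.02266 A, ∠I = 147.5°.

I = 0.02266∠147.5° A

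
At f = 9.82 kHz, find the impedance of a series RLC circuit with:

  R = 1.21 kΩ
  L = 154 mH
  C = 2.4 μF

Step 1 — Angular frequency: ω = 2π·f = 2π·9820 = 6.17e+04 rad/s.
Step 2 — Component impedances:
  R: Z = R = 1210 Ω
  L: Z = jωL = j·6.17e+04·0.154 = 0 + j9502 Ω
  C: Z = 1/(jωC) = -j/(ω·C) = 0 - j6.753 Ω
Step 3 — Series combination: Z_total = R + L + C = 1210 + j9495 Ω = 9572∠82.7° Ω.

Z = 1210 + j9495 Ω = 9572∠82.7° Ω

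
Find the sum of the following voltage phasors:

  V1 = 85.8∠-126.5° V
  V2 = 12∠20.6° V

Step 1 — Convert each phasor to rectangular form:
  V1 = 85.8·(cos(-126.5°) + j·sin(-126.5°)) = -51.04 - j68.97 V
  V2 = 12·(cos(20.6°) + j·sin(20.6°)) = 11.23 + j4.222 V
Step 2 — Sum components: V_total = -39.8 - j64.75 V.
Step 3 — Convert to polar: |V_total| = 76 V, ∠V_total = -121.6°.

V_total = 76∠-121.6° V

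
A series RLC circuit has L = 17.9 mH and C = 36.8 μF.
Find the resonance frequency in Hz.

Step 1 — Resonance condition Im(Z)=0 gives ω₀ = 1/√(LC).
Step 2 — ω₀ = 1/√(0.0179·3.68e-05) = 1232 rad/s.
Step 3 — f₀ = ω₀/(2π) = 196.1 Hz.

f₀ = 196.1 Hz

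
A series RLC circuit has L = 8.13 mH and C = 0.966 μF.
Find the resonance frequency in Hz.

Step 1 — Resonance condition Im(Z)=0 gives ω₀ = 1/√(LC).
Step 2 — ω₀ = 1/√(0.00813·9.66e-07) = 1.128e+04 rad/s.
Step 3 — f₀ = ω₀/(2π) = 1796 Hz.

f₀ = 1796 Hz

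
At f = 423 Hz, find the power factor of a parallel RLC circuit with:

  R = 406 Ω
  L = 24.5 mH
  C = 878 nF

Step 1 — Angular frequency: ω = 2π·f = 2π·423 = 2658 rad/s.
Step 2 — Component impedances:
  R: Z = R = 406 Ω
  L: Z = jωL = j·2658·0.0245 = 0 + j65.12 Ω
  C: Z = 1/(jωC) = -j/(ω·C) = 0 - j428.5 Ω
Step 3 — Parallel combination: 1/Z_total = 1/R + 1/L + 1/C; Z_total = 14.02 + j74.13 Ω = 75.45∠79.3° Ω.
Step 4 — Power factor: PF = cos(φ) = Re(Z)/|Z| = 14.02/75.45 = 0.1858.
Step 5 — Type: Im(Z) = 74.13 ⇒ lagging (phase φ = 79.3°).

PF = 0.1858 (lagging, φ = 79.3°)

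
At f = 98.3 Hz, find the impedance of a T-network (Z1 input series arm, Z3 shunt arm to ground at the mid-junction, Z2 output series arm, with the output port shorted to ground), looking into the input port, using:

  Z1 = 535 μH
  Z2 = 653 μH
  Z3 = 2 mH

Step 1 — Angular frequency: ω = 2π·f = 2π·98.3 = 617.6 rad/s.
Step 2 — Component impedances:
  Z1: Z = jωL = j·617.6·0.000535 = 0 + j0.3304 Ω
  Z2: Z = jωL = j·617.6·0.000653 = 0 + j0.4033 Ω
  Z3: Z = jωL = j·617.6·0.002 = 0 + j1.235 Ω
Step 3 — With the output port shorted to ground, the output series arm Z2 runs from the junction to ground; the shunt arm Z3 also runs from the junction to ground. They appear in parallel: Z3 || Z2 = 0 + j0.304 Ω.
Step 4 — Series with input arm Z1: Z_in = Z1 + (Z3 || Z2) = 0 + j0.6345 Ω = 0.6345∠90.0° Ω.

Z = 0 + j0.6345 Ω = 0.6345∠90.0° Ω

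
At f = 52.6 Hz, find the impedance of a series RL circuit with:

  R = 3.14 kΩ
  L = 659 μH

Step 1 — Angular frequency: ω = 2π·f = 2π·52.6 = 330.5 rad/s.
Step 2 — Component impedances:
  R: Z = R = 3140 Ω
  L: Z = jωL = j·330.5·0.000659 = 0 + j0.2178 Ω
Step 3 — Series combination: Z_total = R + L = 3140 + j0.2178 Ω = 3140∠0.0° Ω.

Z = 3140 + j0.2178 Ω = 3140∠0.0° Ω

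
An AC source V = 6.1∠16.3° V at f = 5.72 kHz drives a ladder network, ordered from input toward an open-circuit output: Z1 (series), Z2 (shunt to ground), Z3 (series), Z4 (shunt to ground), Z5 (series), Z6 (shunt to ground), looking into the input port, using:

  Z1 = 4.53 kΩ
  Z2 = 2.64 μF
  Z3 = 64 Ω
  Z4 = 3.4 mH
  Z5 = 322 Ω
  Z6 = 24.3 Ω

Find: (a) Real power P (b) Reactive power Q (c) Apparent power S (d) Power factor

Step 1 — Angular frequency: ω = 2π·f = 2π·5720 = 3.594e+04 rad/s.
Step 2 — Component impedances:
  Z1: Z = R = 4530 Ω
  Z2: Z = 1/(jωC) = -j/(ω·C) = 0 - j10.54 Ω
  Z3: Z = R = 64 Ω
  Z4: Z = jωL = j·3.594e+04·0.0034 = 0 + j122.2 Ω
  Z5: Z = R = 322 Ω
  Z6: Z = R = 24.3 Ω
Step 3 — Ladder network (open output): work backward from the far end, alternating series and parallel combinations. Z_in = 4531 - j11.08 Ω = 4531∠-0.1° Ω.
Step 4 — Source phasor: V = 6.1∠16.3° V = 5.855 + j1.712 V.
Step 5 — Current: I = V / Z = 0.001291 + j0.0003811 A = 0.001346∠16.4° A.
Step 6 — Complex power: S = V·I* = 0.008213 - j2.009e-05 VA.
Step 7 — Real power: P = Re(S) = 0.008213 W.
Step 8 — Reactive power: Q = Im(S) = -2.009e-05 VAR.
Step 9 — Apparent power: |S| = 0.008213 VA.
Step 10 — Power factor: PF = P/|S| = 1 (leading).

(a) P = 0.008213 W  (b) Q = -2.009e-05 VAR  (c) S = 0.008213 VA  (d) PF = 1 (leading)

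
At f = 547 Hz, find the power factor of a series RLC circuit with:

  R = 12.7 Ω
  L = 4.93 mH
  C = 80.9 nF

Step 1 — Angular frequency: ω = 2π·f = 2π·547 = 3437 rad/s.
Step 2 — Component impedances:
  R: Z = R = 12.7 Ω
  L: Z = jωL = j·3437·0.00493 = 0 + j16.94 Ω
  C: Z = 1/(jωC) = -j/(ω·C) = 0 - j3597 Ω
Step 3 — Series combination: Z_total = R + L + C = 12.7 - j3580 Ω = 3580∠-89.8° Ω.
Step 4 — Power factor: PF = cos(φ) = Re(Z)/|Z| = 12.7/3579.6 = 0.003548.
Step 5 — Type: Im(Z) = -3580 ⇒ leading (phase φ = -89.8°).

PF = 0.003548 (leading, φ = -89.8°)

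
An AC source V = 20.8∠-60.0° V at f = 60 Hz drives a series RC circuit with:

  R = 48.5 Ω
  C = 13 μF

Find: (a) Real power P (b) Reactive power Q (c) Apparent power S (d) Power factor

Step 1 — Angular frequency: ω = 2π·f = 2π·60 = 377 rad/s.
Step 2 — Component impedances:
  R: Z = R = 48.5 Ω
  C: Z = 1/(jωC) = -j/(ω·C) = 0 - j204 Ω
Step 3 — Series combination: Z_total = R + C = 48.5 - j204 Ω = 209.7∠-76.6° Ω.
Step 4 — Source phasor: V = 20.8∠-60.0° V = 10.4 - j18.01 V.
Step 5 — Current: I = V / Z = 0.09503 + j0.02838 A = 0.09918∠16.6° A.
Step 6 — Complex power: S = V·I* = 0.477 - j2.007 VA.
Step 7 — Real power: P = Re(S) = 0.477 W.
Step 8 — Reactive power: Q = Im(S) = -2.007 VAR.
Step 9 — Apparent power: |S| = 2.063 VA.
Step 10 — Power factor: PF = P/|S| = 0.2313 (leading).

(a) P = 0.477 W  (b) Q = -2.007 VAR  (c) S = 2.063 VA  (d) PF = 0.2313 (leading)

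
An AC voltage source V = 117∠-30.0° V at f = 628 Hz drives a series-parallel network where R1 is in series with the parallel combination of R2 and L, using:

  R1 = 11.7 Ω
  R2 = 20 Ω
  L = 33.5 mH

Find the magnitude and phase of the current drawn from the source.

Step 1 — Angular frequency: ω = 2π·f = 2π·628 = 3946 rad/s.
Step 2 — Component impedances:
  R1: Z = R = 11.7 Ω
  R2: Z = R = 20 Ω
  L: Z = jωL = j·3946·0.0335 = 0 + j132.2 Ω
Step 3 — Parallel branch: R2 || L = 1/(1/R2 + 1/L) = 19.55 + j2.958 Ω.
Step 4 — Series with R1: Z_total = R1 + (R2 || L) = 31.25 + j2.958 Ω = 31.39∠5.4° Ω.
Step 5 — Source phasor: V = 117∠-30.0° V = 101.3 - j58.5 V.
Step 6 — Ohm's law: I = V / Z_total = (101.3 - j58.5) / (31.25 + j2.958) = 3.038 - j2.159 A.
Step 7 — Convert to polar: |I| = 3.727 A, ∠I = -35.4°.

I = 3.727∠-35.4° A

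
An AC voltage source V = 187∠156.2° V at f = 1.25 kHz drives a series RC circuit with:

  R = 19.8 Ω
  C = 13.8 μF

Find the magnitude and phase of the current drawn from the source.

Step 1 — Angular frequency: ω = 2π·f = 2π·1250 = 7854 rad/s.
Step 2 — Component impedances:
  R: Z = R = 19.8 Ω
  C: Z = 1/(jωC) = -j/(ω·C) = 0 - j9.226 Ω
Step 3 — Series combination: Z_total = R + C = 19.8 - j9.226 Ω = 21.84∠-25.0° Ω.
Step 4 — Source phasor: V = 187∠156.2° V = -171.1 + j75.46 V.
Step 5 — Ohm's law: I = V / Z_total = (-171.1 + j75.46) / (19.8 - j9.226) = -8.559 - j0.177 A.
Step 6 — Convert to polar: |I| = 8.561 A, ∠I = -178.8°.

I = 8.561∠-178.8° A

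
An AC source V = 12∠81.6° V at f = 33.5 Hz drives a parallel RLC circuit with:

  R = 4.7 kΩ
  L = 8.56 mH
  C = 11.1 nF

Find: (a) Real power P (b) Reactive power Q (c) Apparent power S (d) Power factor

Step 1 — Angular frequency: ω = 2π·f = 2π·33.5 = 210.5 rad/s.
Step 2 — Component impedances:
  R: Z = R = 4700 Ω
  L: Z = jωL = j·210.5·0.00856 = 0 + j1.802 Ω
  C: Z = 1/(jωC) = -j/(ω·C) = 0 - j4.28e+05 Ω
Step 3 — Parallel combination: 1/Z_total = 1/R + 1/L + 1/C; Z_total = 0.0006907 + j1.802 Ω = 1.802∠90.0° Ω.
Step 4 — Source phasor: V = 12∠81.6° V = 1.753 + j11.87 V.
Step 5 — Current: I = V / Z = 6.589 - j0.9704 A = 6.66∠-8.4° A.
Step 6 — Complex power: S = V·I* = 0.03064 + j79.92 VA.
Step 7 — Real power: P = Re(S) = 0.03064 W.
Step 8 — Reactive power: Q = Im(S) = 79.92 VAR.
Step 9 — Apparent power: |S| = 79.92 VA.
Step 10 — Power factor: PF = P/|S| = 0.0003834 (lagging).

(a) P = 0.03064 W  (b) Q = 79.92 VAR  (c) S = 79.92 VA  (d) PF = 0.0003834 (lagging)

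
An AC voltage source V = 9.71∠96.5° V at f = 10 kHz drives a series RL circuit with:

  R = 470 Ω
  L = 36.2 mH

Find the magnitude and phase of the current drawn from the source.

Step 1 — Angular frequency: ω = 2π·f = 2π·1e+04 = 6.283e+04 rad/s.
Step 2 — Component impedances:
  R: Z = R = 470 Ω
  L: Z = jωL = j·6.283e+04·0.0362 = 0 + j2275 Ω
Step 3 — Series combination: Z_total = R + L = 470 + j2275 Ω = 2323∠78.3° Ω.
Step 4 — Source phasor: V = 9.71∠96.5° V = -1.099 + j9.648 V.
Step 5 — Ohm's law: I = V / Z_total = (-1.099 + j9.648) / (470 + j2275) = 0.003972 + j0.001304 A.
Step 6 — Convert to polar: |I| = 0.004181 A, ∠I = 18.2°.

I = 0.004181∠18.2° A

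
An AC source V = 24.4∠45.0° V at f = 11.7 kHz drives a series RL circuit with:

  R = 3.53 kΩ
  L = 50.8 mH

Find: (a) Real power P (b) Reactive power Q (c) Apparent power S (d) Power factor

Step 1 — Angular frequency: ω = 2π·f = 2π·1.17e+04 = 7.351e+04 rad/s.
Step 2 — Component impedances:
  R: Z = R = 3530 Ω
  L: Z = jωL = j·7.351e+04·0.0508 = 0 + j3734 Ω
Step 3 — Series combination: Z_total = R + L = 3530 + j3734 Ω = 5139∠46.6° Ω.
Step 4 — Source phasor: V = 24.4∠45.0° V = 17.25 + j17.25 V.
Step 5 — Current: I = V / Z = 0.004746 - j0.0001336 A = 0.004748∠-1.6° A.
Step 6 — Complex power: S = V·I* = 0.07959 + j0.0842 VA.
Step 7 — Real power: P = Re(S) = 0.07959 W.
Step 8 — Reactive power: Q = Im(S) = 0.0842 VAR.
Step 9 — Apparent power: |S| = 0.1159 VA.
Step 10 — Power factor: PF = P/|S| = 0.6869 (lagging).

(a) P = 0.07959 W  (b) Q = 0.0842 VAR  (c) S = 0.1159 VA  (d) PF = 0.6869 (lagging)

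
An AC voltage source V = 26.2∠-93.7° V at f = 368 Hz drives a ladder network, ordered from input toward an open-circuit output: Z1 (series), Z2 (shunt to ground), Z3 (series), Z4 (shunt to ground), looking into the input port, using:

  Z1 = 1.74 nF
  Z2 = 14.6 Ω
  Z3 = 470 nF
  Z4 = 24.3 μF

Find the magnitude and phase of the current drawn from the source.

Step 1 — Angular frequency: ω = 2π·f = 2π·368 = 2312 rad/s.
Step 2 — Component impedances:
  Z1: Z = 1/(jωC) = -j/(ω·C) = 0 - j2.486e+05 Ω
  Z2: Z = R = 14.6 Ω
  Z3: Z = 1/(jωC) = -j/(ω·C) = 0 - j920.2 Ω
  Z4: Z = 1/(jωC) = -j/(ω·C) = 0 - j17.8 Ω
Step 3 — Ladder network (open output): work backward from the far end, alternating series and parallel combinations. Z_in = 14.6 - j2.486e+05 Ω = 2.486e+05∠-90.0° Ω.
Step 4 — Source phasor: V = 26.2∠-93.7° V = -1.691 - j26.15 V.
Step 5 — Ohm's law: I = V / Z_total = (-1.691 - j26.15) / (14.6 - j2.486e+05) = 0.0001052 - j6.808e-06 A.
Step 6 — Convert to polar: |I| = 0.0001054 A, ∠I = -3.7°.

I = 0.0001054∠-3.7° A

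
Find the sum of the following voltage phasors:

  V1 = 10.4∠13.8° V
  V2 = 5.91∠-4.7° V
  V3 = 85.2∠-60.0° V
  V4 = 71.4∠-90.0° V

Step 1 — Convert each phasor to rectangular form:
  V1 = 10.4·(cos(13.8°) + j·sin(13.8°)) = 10.1 + j2.481 V
  V2 = 5.91·(cos(-4.7°) + j·sin(-4.7°)) = 5.89 - j0.4843 V
  V3 = 85.2·(cos(-60.0°) + j·sin(-60.0°)) = 42.6 - j73.79 V
  V4 = 71.4·(cos(-90.0°) + j·sin(-90.0°)) = 0 - j71.4 V
Step 2 — Sum components: V_total = 58.59 - j143.2 V.
Step 3 — Convert to polar: |V_total| = 154.7 V, ∠V_total = -67.7°.

V_total = 154.7∠-67.7° V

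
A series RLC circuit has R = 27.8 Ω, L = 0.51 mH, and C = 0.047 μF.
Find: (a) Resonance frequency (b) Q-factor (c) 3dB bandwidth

Step 1 — Resonance condition Im(Z)=0 gives ω₀ = 1/√(LC).
Step 2 — ω₀ = 1/√(0.00051·4.7e-08) = 2.043e+05 rad/s.
Step 3 — f₀ = ω₀/(2π) = 3.251e+04 Hz.
Step 4 — Series Q: Q = ω₀L/R = 2.043e+05·0.00051/27.8 = 3.747.
Step 5 — 3dB bandwidth: Δω = ω₀/Q = 5.451e+04 rad/s; BW = Δω/(2π) = 8676 Hz.

(a) f₀ = 3.251e+04 Hz  (b) Q = 3.747  (c) BW = 8676 Hz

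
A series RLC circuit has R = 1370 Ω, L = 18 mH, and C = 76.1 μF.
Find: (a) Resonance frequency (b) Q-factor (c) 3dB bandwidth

Step 1 — Resonance: ω₀ = 1/√(LC) = 1/√(0.018·7.61e-05) = 854.4 rad/s.
Step 2 — f₀ = ω₀/(2π) = 136 Hz.
Step 3 — Series Q: Q = ω₀L/R = 854.4·0.018/1370 = 0.01123.
Step 4 — Bandwidth: Δω = ω₀/Q = 7.611e+04 rad/s; BW = Δω/(2π) = 1.211e+04 Hz.

(a) f₀ = 136 Hz  (b) Q = 0.01123  (c) BW = 1.211e+04 Hz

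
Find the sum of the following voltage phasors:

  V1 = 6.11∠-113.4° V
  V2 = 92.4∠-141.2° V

Step 1 — Convert each phasor to rectangular form:
  V1 = 6.11·(cos(-113.4°) + j·sin(-113.4°)) = -2.427 - j5.607 V
  V2 = 92.4·(cos(-141.2°) + j·sin(-141.2°)) = -72.01 - j57.9 V
Step 2 — Sum components: V_total = -74.44 - j63.51 V.
Step 3 — Convert to polar: |V_total| = 97.85 V, ∠V_total = -139.5°.

V_total = 97.85∠-139.5° V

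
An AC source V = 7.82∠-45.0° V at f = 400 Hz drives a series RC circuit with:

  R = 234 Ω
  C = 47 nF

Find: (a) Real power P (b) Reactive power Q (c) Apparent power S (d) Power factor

Step 1 — Angular frequency: ω = 2π·f = 2π·400 = 2513 rad/s.
Step 2 — Component impedances:
  R: Z = R = 234 Ω
  C: Z = 1/(jωC) = -j/(ω·C) = 0 - j8466 Ω
Step 3 — Series combination: Z_total = R + C = 234 - j8466 Ω = 8469∠-88.4° Ω.
Step 4 — Source phasor: V = 7.82∠-45.0° V = 5.53 - j5.53 V.
Step 5 — Current: I = V / Z = 0.0006707 + j0.0006346 A = 0.0009234∠43.4° A.
Step 6 — Complex power: S = V·I* = 0.0001995 - j0.007218 VA.
Step 7 — Real power: P = Re(S) = 0.0001995 W.
Step 8 — Reactive power: Q = Im(S) = -0.007218 VAR.
Step 9 — Apparent power: |S| = 0.007221 VA.
Step 10 — Power factor: PF = P/|S| = 0.02763 (leading).

(a) P = 0.0001995 W  (b) Q = -0.007218 VAR  (c) S = 0.007221 VA  (d) PF = 0.02763 (leading)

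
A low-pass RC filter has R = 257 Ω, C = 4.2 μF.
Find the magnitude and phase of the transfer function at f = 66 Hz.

Step 1 — Angular frequency: ω = 2π·66 = 414.7 rad/s.
Step 2 — Transfer function: H(jω) = 1/(1 + jωRC).
Step 3 — Denominator: 1 + jωRC = 1 + j·414.7·257·4.2e-06 = 1 + j0.4476.
Step 4 — H = 0.8331 - j0.3729.
Step 5 — Magnitude: |H| = 0.9127 (-0.8 dB); phase: φ = -24.1°.

|H| = 0.9127 (-0.8 dB), φ = -24.1°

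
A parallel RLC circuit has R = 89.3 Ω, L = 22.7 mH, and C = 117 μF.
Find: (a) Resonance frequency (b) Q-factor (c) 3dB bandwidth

Step 1 — Resonance: ω₀ = 1/√(LC) = 1/√(0.0227·0.000117) = 613.6 rad/s.
Step 2 — f₀ = ω₀/(2π) = 97.66 Hz.
Step 3 — Parallel Q: Q = R/(ω₀L) = 89.3/(613.6·0.0227) = 6.411.
Step 4 — Bandwidth: Δω = ω₀/Q = 95.71 rad/s; BW = Δω/(2π) = 15.23 Hz.

(a) f₀ = 97.66 Hz  (b) Q = 6.411  (c) BW = 15.23 Hz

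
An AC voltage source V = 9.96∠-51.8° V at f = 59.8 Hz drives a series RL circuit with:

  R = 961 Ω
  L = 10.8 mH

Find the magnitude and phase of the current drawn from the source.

Step 1 — Angular frequency: ω = 2π·f = 2π·59.8 = 375.7 rad/s.
Step 2 — Component impedances:
  R: Z = R = 961 Ω
  L: Z = jωL = j·375.7·0.0108 = 0 + j4.058 Ω
Step 3 — Series combination: Z_total = R + L = 961 + j4.058 Ω = 961∠0.2° Ω.
Step 4 — Source phasor: V = 9.96∠-51.8° V = 6.159 - j7.827 V.
Step 5 — Ohm's law: I = V / Z_total = (6.159 - j7.827) / (961 + j4.058) = 0.006375 - j0.008172 A.
Step 6 — Convert to polar: |I| = 0.01036 A, ∠I = -52.0°.

I = 0.01036∠-52.0° A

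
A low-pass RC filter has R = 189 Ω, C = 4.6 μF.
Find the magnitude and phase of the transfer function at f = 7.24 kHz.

Step 1 — Angular frequency: ω = 2π·7240 = 4.549e+04 rad/s.
Step 2 — Transfer function: H(jω) = 1/(1 + jωRC).
Step 3 — Denominator: 1 + jωRC = 1 + j·4.549e+04·189·4.6e-06 = 1 + j39.55.
Step 4 — H = 0.0006389 - j0.02527.
Step 5 — Magnitude: |H| = 0.02528 (-31.9 dB); phase: φ = -88.6°.

|H| = 0.02528 (-31.9 dB), φ = -88.6°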